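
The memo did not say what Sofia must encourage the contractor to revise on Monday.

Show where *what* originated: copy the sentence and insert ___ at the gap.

The memo did not say what Sofia must encourage the contractor to revise ___ on Monday.

Before movement: Sofia must encourage the contractor to revise what on Monday.
'what' functions as the direct object of 'revise'. The gap is right after 'revise'.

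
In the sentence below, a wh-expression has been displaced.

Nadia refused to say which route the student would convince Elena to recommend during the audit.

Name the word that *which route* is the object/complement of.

In situ: The student would convince Elena to recommend which route during the audit.
The filler 'which route' is interpreted as the direct object of 'recommend'. Fronting leaves a gap immediately after 'recommend':
Nadia refused to say which route the student would convince Elena to recommend ___ during the audit.

recommend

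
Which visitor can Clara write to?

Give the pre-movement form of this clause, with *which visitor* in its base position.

Clara can write to which visitor.

The filler 'which visitor' is interpreted as the object of the preposition 'to'. Wh-movement fronts it, leaving a gap right after 'to':
Which visitor can Clara write to ___?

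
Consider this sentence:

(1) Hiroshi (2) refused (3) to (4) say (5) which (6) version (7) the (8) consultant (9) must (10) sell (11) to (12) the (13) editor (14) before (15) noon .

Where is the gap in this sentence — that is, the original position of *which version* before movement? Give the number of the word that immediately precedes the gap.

10

In situ: The consultant must sell which version to the editor before noon.
'which version' functions as the direct object of 'sell'. Fronting leaves a gap immediately after 'sell':
Hiroshi refused to say which version the consultant must sell ___ to the editor before noon.
'sell' is word 10.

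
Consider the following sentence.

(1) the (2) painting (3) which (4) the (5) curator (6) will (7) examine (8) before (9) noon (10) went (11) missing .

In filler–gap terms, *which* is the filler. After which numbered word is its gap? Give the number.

7

'which' is the direct object of 'examine'. Wh-movement fronts it, leaving a gap right after 'examine':
The painting which the curator will examine ___ before noon went missing.
'examine' is word 7.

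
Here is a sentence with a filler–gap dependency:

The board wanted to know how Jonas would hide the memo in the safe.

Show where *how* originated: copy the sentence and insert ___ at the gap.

Underlying clause: Jonas would hide the memo in the safe how.
'how' functions as the manner adjunct. The gap is right after 'safe'.

The board wanted to know how Jonas would hide the memo in the safe ___.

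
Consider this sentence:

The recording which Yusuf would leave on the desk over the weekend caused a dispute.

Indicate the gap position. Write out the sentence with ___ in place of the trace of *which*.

The recording which Yusuf would leave ___ on the desk over the weekend caused a dispute.

'which' is the direct object of 'leave'. The gap is right after 'leave'.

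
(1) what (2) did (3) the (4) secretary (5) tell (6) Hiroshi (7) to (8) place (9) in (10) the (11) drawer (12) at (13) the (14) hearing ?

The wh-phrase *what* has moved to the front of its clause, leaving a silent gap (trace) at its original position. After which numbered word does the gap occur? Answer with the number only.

8

Pre-movement form: The secretary did tell Hiroshi to place what in the drawer at the hearing.
'what' functions as the direct object of 'place'. It moves to the left edge, and the trace sits right after 'place':
What did the secretary tell Hiroshi to place ___ in the drawer at the hearing?
'place' is word 8.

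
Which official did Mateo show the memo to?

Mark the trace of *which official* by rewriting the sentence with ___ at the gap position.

Before movement: Mateo did show the memo to which official.
'which official' functions as the object of the preposition 'to' (recipient of 'show'). The gap is right after 'to'.

Which official did Mateo show the memo to ___?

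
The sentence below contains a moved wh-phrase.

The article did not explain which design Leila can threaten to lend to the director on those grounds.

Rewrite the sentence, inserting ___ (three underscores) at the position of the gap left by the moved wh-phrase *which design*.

The article did not explain which design Leila can threaten to lend ___ to the director on those grounds.

Before movement: Leila can threaten to lend which design to the director on those grounds.
'which design' functions as the direct object of 'lend'. The gap is right after 'lend'.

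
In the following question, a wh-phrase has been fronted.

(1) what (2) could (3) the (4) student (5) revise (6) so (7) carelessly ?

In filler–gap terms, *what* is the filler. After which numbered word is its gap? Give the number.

5

Underlying clause: The student could revise what so carelessly.
'what' is the direct object of 'revise'. Fronting leaves a gap immediately after 'revise':
What could the student revise ___ so carelessly?
'revise' is word 5.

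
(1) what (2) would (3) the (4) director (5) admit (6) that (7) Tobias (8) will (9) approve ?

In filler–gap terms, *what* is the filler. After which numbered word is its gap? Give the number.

Underlying clause: The director would admit that Tobias will approve what.
The filler 'what' is interpreted as the direct object of 'approve'. It moves to the left edge, and the trace sits right after 'approve':
What would the director admit that Tobias will approve ___?
'approve' is word 9.

9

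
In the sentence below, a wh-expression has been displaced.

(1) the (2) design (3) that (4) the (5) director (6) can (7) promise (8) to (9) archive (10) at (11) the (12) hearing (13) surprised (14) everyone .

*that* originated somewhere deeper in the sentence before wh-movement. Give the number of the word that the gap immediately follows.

The filler 'that' is interpreted as the direct object of 'archive'. It moves to the left edge, and the trace sits right after 'archive':
The design that the director can promise to archive ___ at the hearing surprised everyone.
'archive' is word 9.

9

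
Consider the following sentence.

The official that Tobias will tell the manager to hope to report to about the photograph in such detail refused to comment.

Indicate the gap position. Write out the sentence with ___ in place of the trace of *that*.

'that' is the object of the preposition 'to'. The gap is right after 'to'.

The official that Tobias will tell the manager to hope to report to ___ about the photograph in such detail refused to comment.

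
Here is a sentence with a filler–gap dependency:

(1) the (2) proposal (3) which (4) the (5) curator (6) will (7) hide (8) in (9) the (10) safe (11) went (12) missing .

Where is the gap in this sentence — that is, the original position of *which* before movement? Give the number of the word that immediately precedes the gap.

7

'which' is the direct object of 'hide'. Wh-movement fronts it, leaving a gap right after 'hide':
The proposal which the curator will hide ___ in the safe went missing.
'hide' is word 7.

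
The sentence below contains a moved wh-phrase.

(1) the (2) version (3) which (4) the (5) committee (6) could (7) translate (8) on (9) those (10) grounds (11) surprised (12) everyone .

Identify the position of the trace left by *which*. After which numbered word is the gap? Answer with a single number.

7

'which' functions as the direct object of 'translate'. Fronting leaves a gap immediately after 'translate':
The version which the committee could translate ___ on those grounds surprised everyone.
'translate' is word 7.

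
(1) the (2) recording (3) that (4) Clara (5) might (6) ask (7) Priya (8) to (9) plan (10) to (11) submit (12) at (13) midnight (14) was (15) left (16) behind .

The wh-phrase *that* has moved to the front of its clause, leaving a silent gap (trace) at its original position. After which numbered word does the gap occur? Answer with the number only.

'that' functions as the direct object of 'submit'. Wh-movement fronts it, leaving a gap right after 'submit':
The recording that Clara might ask Priya to plan to submit ___ at midnight was left behind.
'submit' is word 11.

11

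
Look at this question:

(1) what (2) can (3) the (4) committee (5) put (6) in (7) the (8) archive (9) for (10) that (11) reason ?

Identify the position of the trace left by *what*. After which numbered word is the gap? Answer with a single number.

Underlying clause: The committee can put what in the archive for that reason.
'what' is the direct object of 'put'. Wh-movement fronts it, leaving a gap right after 'put':
What can the committee put ___ in the archive for that reason?
'put' is word 5.

5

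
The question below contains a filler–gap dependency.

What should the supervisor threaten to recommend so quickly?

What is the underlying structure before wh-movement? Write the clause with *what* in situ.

The supervisor should threaten to recommend what so quickly.

'what' functions as the direct object of 'recommend'. Wh-movement fronts it, leaving a gap right after 'recommend':
What should the supervisor threaten to recommend ___ so quickly?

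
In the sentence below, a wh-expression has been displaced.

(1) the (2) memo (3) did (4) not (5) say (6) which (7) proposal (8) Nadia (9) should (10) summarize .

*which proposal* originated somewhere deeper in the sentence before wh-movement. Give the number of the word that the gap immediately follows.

10

Before movement: Nadia should summarize which proposal.
'which proposal' is the direct object of 'summarize'. Wh-movement fronts it, leaving a gap right after 'summarize':
The memo did not say which proposal Nadia should summarize ___.
'summarize' is word 10.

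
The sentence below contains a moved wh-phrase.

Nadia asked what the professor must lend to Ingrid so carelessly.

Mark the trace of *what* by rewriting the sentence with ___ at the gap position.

Nadia asked what the professor must lend ___ to Ingrid so carelessly.

Before movement: The professor must lend what to Ingrid so carelessly.
The filler 'what' is interpreted as the direct object of 'lend'. The gap is right after 'lend'.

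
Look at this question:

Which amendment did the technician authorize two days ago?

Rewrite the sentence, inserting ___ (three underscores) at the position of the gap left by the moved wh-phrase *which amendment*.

Which amendment did the technician authorize ___ two days ago?

In situ: The technician did authorize which amendment two days ago.
'which amendment' functions as the direct object of 'authorize'. The gap is right after 'authorize'.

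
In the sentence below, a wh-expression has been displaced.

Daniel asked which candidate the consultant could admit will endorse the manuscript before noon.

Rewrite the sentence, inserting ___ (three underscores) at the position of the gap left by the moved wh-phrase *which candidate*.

Pre-movement form: The consultant could admit which candidate will endorse the manuscript before noon.
'which candidate' functions as the subject of the clause embedded under 'admit'. The gap is right after 'admit'.

Daniel asked which candidate the consultant could admit ___ will endorse the manuscript before noon.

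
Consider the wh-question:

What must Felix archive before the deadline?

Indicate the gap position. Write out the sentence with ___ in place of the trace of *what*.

What must Felix archive ___ before the deadline?

Pre-movement form: Felix must archive what before the deadline.
'what' functions as the direct object of 'archive'. The gap is right after 'archive'.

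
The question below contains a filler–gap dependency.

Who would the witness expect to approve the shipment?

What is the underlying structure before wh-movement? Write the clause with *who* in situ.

The witness would expect who to approve the shipment.

'who' is the direct object of 'expect'. Wh-movement fronts it, leaving a gap right after 'expect':
Who would the witness expect ___ to approve the shipment?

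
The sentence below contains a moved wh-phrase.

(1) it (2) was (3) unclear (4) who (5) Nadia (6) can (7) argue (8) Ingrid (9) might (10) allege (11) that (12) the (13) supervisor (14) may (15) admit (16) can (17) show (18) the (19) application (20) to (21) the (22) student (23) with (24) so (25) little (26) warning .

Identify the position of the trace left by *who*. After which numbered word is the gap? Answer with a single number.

15

Underlying clause: Nadia can argue Ingrid might allege that the supervisor may admit who can show the application to the student with so little warning.
'who' functions as the subject of the clause embedded under 'admit'. Fronting leaves a gap immediately after 'admit':
It was unclear who Nadia can argue Ingrid might allege that the supervisor may admit ___ can show the application to the student with so little warning.
'admit' is word 15.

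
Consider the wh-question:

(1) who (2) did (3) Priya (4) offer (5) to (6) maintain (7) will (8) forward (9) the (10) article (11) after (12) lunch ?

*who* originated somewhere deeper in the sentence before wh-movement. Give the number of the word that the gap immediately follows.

In situ: Priya did offer to maintain who will forward the article after lunch.
'who' is the subject of the clause embedded under 'maintain'. Fronting leaves a gap immediately after 'maintain':
Who did Priya offer to maintain ___ will forward the article after lunch?
'maintain' is word 6.

6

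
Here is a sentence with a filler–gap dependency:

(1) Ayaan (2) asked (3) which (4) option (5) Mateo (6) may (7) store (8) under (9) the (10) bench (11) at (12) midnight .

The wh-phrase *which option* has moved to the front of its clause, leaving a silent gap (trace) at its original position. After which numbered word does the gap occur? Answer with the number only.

7

In situ: Mateo may store which option under the bench at midnight.
'which option' is the direct object of 'store'. Wh-movement fronts it, leaving a gap right after 'store':
Ayaan asked which option Mateo may store ___ under the bench at midnight.
'store' is word 7.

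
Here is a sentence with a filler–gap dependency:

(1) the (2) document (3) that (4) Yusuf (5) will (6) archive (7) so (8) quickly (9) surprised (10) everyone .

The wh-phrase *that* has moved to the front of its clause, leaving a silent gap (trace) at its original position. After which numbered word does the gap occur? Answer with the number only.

6

The filler 'that' is interpreted as the direct object of 'archive'. Wh-movement fronts it, leaving a gap right after 'archive':
The document that Yusuf will archive ___ so quickly surprised everyone.
'archive' is word 6.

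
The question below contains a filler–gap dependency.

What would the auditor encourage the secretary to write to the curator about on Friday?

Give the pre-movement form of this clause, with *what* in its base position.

The filler 'what' is interpreted as the object of the preposition 'about'. Wh-movement fronts it, leaving a gap right after 'about':
What would the auditor encourage the secretary to write to the curator about ___ on Friday?

The auditor would encourage the secretary to write to the curator about what on Friday.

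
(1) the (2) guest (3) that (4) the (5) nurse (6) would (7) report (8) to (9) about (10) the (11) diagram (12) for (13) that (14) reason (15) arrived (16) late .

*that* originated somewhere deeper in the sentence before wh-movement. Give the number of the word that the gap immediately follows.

'that' is the object of the preposition 'to'. It moves to the left edge, and the trace sits right after 'to':
The guest that the nurse would report to ___ about the diagram for that reason arrived late.
'to' is word 8.

8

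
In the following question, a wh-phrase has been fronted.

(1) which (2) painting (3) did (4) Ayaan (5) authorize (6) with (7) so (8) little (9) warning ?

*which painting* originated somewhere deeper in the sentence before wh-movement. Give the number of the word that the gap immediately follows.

5

Pre-movement form: Ayaan did authorize which painting with so little warning.
'which painting' functions as the direct object of 'authorize'. Wh-movement fronts it, leaving a gap right after 'authorize':
Which painting did Ayaan authorize ___ with so little warning?
'authorize' is word 5.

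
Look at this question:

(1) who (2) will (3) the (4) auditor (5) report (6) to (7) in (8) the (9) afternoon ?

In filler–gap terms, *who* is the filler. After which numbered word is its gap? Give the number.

6

Pre-movement form: The auditor will report to who in the afternoon.
'who' functions as the object of the preposition 'to'. Wh-movement fronts it, leaving a gap right after 'to':
Who will the auditor report to ___ in the afternoon?
'to' is word 6.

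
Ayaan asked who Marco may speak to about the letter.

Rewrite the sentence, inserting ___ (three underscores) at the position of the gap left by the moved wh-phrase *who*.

Ayaan asked who Marco may speak to ___ about the letter.

Underlying clause: Marco may speak to who about the letter.
The filler 'who' is interpreted as the object of the preposition 'to'. The gap is right after 'to'.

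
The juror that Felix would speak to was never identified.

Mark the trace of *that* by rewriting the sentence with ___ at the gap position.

The juror that Felix would speak to ___ was never identified.

'that' functions as the object of the preposition 'to'. The gap is right after 'to'.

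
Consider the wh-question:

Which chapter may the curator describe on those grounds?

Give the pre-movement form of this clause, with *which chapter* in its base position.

The curator may describe which chapter on those grounds.

'which chapter' functions as the direct object of 'describe'. It moves to the left edge, and the trace sits right after 'describe':
Which chapter may the curator describe ___ on those grounds?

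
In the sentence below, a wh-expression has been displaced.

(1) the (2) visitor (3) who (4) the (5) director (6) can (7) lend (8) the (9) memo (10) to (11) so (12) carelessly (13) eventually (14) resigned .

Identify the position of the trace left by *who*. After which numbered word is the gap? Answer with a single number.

The filler 'who' is interpreted as the object of the preposition 'to' (recipient of 'lend'). It moves to the left edge, and the trace sits right after 'to':
The visitor who the director can lend the memo to ___ so carelessly eventually resigned.
'to' is word 10.

10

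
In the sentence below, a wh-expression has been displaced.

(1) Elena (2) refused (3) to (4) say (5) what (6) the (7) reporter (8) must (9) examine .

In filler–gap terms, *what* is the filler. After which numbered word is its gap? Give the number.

9

In situ: The reporter must examine what.
'what' is the direct object of 'examine'. Fronting leaves a gap immediately after 'examine':
Elena refused to say what the reporter must examine ___.
'examine' is word 9.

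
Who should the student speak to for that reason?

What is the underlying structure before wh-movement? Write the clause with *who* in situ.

The filler 'who' is interpreted as the object of the preposition 'to'. Wh-movement fronts it, leaving a gap right after 'to':
Who should the student speak to ___ for that reason?

The student should speak to who for that reason.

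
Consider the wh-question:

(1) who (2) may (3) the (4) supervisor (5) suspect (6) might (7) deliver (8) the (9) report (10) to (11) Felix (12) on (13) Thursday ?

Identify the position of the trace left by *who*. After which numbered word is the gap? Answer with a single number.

Pre-movement form: The supervisor may suspect who might deliver the report to Felix on Thursday.
The filler 'who' is interpreted as the subject of the clause embedded under 'suspect'. It moves to the left edge, and the trace sits right after 'suspect':
Who may the supervisor suspect ___ might deliver the report to Felix on Thursday?
'suspect' is word 5.

5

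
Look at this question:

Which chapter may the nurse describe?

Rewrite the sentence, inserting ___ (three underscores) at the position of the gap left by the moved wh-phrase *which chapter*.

Before movement: The nurse may describe which chapter.
'which chapter' functions as the direct object of 'describe'. The gap is right after 'describe'.

Which chapter may the nurse describe ___?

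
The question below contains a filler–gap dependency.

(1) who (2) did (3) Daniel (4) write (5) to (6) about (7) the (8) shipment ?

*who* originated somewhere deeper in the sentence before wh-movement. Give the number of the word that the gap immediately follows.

Pre-movement form: Daniel did write to who about the shipment.
'who' is the object of the preposition 'to'. Fronting leaves a gap immediately after 'to':
Who did Daniel write to ___ about the shipment?
'to' is word 5.

5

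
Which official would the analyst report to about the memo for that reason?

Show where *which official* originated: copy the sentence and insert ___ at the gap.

Underlying clause: The analyst would report to which official about the memo for that reason.
'which official' functions as the object of the preposition 'to'. The gap is right after 'to'.

Which official would the analyst report to ___ about the memo for that reason?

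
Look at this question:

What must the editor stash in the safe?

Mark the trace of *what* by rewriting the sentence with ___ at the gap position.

Underlying clause: The editor must stash what in the safe.
The filler 'what' is interpreted as the direct object of 'stash'. The gap is right after 'stash'.

What must the editor stash ___ in the safe?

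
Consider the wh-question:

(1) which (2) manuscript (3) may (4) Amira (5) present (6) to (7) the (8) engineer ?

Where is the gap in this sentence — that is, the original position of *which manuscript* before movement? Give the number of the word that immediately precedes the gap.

In situ: Amira may present which manuscript to the engineer.
'which manuscript' is the direct object of 'present'. Fronting leaves a gap immediately after 'present':
Which manuscript may Amira present ___ to the engineer?
'present' is word 5.

5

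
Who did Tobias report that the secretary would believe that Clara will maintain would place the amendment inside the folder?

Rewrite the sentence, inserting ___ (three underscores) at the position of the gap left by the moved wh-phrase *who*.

Before movement: Tobias did report that the secretary would believe that Clara will maintain who would place the amendment inside the folder.
The filler 'who' is interpreted as the subject of the clause embedded under 'maintain'. The gap is right after 'maintain'.

Who did Tobias report that the secretary would believe that Clara will maintain ___ would place the amendment inside the folder?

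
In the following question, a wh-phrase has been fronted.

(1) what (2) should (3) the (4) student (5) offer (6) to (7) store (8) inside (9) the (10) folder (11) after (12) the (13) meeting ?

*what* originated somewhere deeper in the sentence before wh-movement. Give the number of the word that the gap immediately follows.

7

Underlying clause: The student should offer to store what inside the folder after the meeting.
The filler 'what' is interpreted as the direct object of 'store'. It moves to the left edge, and the trace sits right after 'store':
What should the student offer to store ___ inside the folder after the meeting?
'store' is word 7.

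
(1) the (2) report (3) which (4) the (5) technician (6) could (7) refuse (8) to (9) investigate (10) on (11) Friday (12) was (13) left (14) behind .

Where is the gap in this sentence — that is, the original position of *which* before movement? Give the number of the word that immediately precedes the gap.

'which' is the direct object of 'investigate'. Fronting leaves a gap immediately after 'investigate':
The report which the technician could refuse to investigate ___ on Friday was left behind.
'investigate' is word 9.

9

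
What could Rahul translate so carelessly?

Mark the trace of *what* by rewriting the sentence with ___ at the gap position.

What could Rahul translate ___ so carelessly?

Underlying clause: Rahul could translate what so carelessly.
'what' functions as the direct object of 'translate'. The gap is right after 'translate'.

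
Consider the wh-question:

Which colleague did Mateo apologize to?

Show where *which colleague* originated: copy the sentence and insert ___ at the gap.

Which colleague did Mateo apologize to ___?

Underlying clause: Mateo did apologize to which colleague.
'which colleague' is the object of the preposition 'to'. The gap is right after 'to'.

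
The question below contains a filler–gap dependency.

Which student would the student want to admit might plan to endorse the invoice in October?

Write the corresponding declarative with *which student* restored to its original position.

The filler 'which student' is interpreted as the subject of the clause embedded under 'admit'. Fronting leaves a gap immediately after 'admit':
Which student would the student want to admit ___ might plan to endorse the invoice in October?

The student would want to admit which student might plan to endorse the invoice in October.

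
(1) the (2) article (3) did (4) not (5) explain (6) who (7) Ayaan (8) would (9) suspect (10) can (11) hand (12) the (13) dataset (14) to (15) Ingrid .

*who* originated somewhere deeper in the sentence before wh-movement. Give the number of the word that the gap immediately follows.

9

Pre-movement form: Ayaan would suspect who can hand the dataset to Ingrid.
The filler 'who' is interpreted as the subject of the clause embedded under 'suspect'. Fronting leaves a gap immediately after 'suspect':
The article did not explain who Ayaan would suspect ___ can hand the dataset to Ingrid.
'suspect' is word 9.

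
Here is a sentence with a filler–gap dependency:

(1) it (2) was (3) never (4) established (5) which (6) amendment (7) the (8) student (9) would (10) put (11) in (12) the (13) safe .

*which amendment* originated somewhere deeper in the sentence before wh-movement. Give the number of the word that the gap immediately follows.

Underlying clause: The student would put which amendment in the safe.
'which amendment' is the direct object of 'put'. It moves to the left edge, and the trace sits right after 'put':
It was never established which amendment the student would put ___ in the safe.
'put' is word 10.

10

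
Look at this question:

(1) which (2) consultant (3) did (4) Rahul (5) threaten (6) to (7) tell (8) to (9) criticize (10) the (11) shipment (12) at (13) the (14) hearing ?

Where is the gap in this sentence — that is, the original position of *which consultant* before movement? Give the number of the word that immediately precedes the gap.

7

Pre-movement form: Rahul did threaten to tell which consultant to criticize the shipment at the hearing.
'which consultant' functions as the direct object of 'tell'. It moves to the left edge, and the trace sits right after 'tell':
Which consultant did Rahul threaten to tell ___ to criticize the shipment at the hearing?
'tell' is word 7.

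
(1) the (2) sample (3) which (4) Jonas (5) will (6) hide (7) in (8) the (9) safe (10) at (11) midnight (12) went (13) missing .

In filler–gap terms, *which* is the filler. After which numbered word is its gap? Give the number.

6

'which' is the direct object of 'hide'. Fronting leaves a gap immediately after 'hide':
The sample which Jonas will hide ___ in the safe at midnight went missing.
'hide' is word 6.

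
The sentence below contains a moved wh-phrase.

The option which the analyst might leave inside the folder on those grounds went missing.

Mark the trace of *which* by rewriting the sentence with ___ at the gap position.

The option which the analyst might leave ___ inside the folder on those grounds went missing.

The filler 'which' is interpreted as the direct object of 'leave'. The gap is right after 'leave'.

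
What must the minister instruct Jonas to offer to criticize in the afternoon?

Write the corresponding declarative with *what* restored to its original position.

The minister must instruct Jonas to offer to criticize what in the afternoon.

The filler 'what' is interpreted as the direct object of 'criticize'. Fronting leaves a gap immediately after 'criticize':
What must the minister instruct Jonas to offer to criticize ___ in the afternoon?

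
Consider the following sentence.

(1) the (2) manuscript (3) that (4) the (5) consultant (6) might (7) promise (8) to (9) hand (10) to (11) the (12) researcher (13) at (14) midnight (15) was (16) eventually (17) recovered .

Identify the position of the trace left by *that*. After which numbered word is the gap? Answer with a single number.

'that' is the direct object of 'hand'. Fronting leaves a gap immediately after 'hand':
The manuscript that the consultant might promise to hand ___ to the researcher at midnight was eventually recovered.
'hand' is word 9.

9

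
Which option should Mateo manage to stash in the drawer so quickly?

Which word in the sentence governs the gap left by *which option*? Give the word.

stash

Pre-movement form: Mateo should manage to stash which option in the drawer so quickly.
'which option' is the direct object of 'stash'. It moves to the left edge, and the trace sits right after 'stash':
Which option should Mateo manage to stash ___ in the drawer so quickly?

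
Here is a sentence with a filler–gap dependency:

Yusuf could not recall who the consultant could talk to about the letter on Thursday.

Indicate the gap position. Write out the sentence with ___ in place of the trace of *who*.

In situ: The consultant could talk to who about the letter on Thursday.
The filler 'who' is interpreted as the object of the preposition 'to'. The gap is right after 'to'.

Yusuf could not recall who the consultant could talk to ___ about the letter on Thursday.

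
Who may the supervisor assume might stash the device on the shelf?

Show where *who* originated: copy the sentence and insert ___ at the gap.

In situ: The supervisor may assume who might stash the device on the shelf.
The filler 'who' is interpreted as the subject of the clause embedded under 'assume'. The gap is right after 'assume'.

Who may the supervisor assume ___ might stash the device on the shelf?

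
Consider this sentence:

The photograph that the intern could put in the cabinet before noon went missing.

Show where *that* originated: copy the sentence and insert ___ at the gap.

'that' is the direct object of 'put'. The gap is right after 'put'.

The photograph that the intern could put ___ in the cabinet before noon went missing.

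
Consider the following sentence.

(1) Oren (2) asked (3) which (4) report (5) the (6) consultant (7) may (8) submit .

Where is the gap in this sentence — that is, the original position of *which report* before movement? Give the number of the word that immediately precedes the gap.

8

In situ: The consultant may submit which report.
'which report' functions as the direct object of 'submit'. It moves to the left edge, and the trace sits right after 'submit':
Oren asked which report the consultant may submit ___.
'submit' is word 8.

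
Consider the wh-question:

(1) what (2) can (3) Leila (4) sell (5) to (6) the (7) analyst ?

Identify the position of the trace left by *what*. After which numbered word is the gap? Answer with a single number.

Before movement: Leila can sell what to the analyst.
The filler 'what' is interpreted as the direct object of 'sell'. It moves to the left edge, and the trace sits right after 'sell':
What can Leila sell ___ to the analyst?
'sell' is word 4.

4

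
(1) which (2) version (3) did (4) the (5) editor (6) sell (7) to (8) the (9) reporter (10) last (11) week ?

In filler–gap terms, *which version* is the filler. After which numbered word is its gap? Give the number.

6

Before movement: The editor did sell which version to the reporter last week.
'which version' functions as the direct object of 'sell'. Wh-movement fronts it, leaving a gap right after 'sell':
Which version did the editor sell ___ to the reporter last week?
'sell' is word 6.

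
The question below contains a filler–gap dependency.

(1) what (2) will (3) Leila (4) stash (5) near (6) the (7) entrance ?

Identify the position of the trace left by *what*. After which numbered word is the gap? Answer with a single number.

Before movement: Leila will stash what near the entrance.
'what' is the direct object of 'stash'. Wh-movement fronts it, leaving a gap right after 'stash':
What will Leila stash ___ near the entrance?
'stash' is word 4.

4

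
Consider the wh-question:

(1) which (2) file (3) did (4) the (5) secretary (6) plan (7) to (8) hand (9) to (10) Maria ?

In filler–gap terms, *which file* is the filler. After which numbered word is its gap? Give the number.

In situ: The secretary did plan to hand which file to Maria.
'which file' is the direct object of 'hand'. It moves to the left edge, and the trace sits right after 'hand':
Which file did the secretary plan to hand ___ to Maria?
'hand' is word 8.

8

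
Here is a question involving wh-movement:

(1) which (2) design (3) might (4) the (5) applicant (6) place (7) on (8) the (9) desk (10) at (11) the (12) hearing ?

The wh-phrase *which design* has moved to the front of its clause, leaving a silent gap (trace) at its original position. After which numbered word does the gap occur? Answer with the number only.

6

Underlying clause: The applicant might place which design on the desk at the hearing.
The filler 'which design' is interpreted as the direct object of 'place'. Wh-movement fronts it, leaving a gap right after 'place':
Which design might the applicant place ___ on the desk at the hearing?
'place' is word 6.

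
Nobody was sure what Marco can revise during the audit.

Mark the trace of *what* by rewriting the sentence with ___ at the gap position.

In situ: Marco can revise what during the audit.
'what' is the direct object of 'revise'. The gap is right after 'revise'.

Nobody was sure what Marco can revise ___ during the audit.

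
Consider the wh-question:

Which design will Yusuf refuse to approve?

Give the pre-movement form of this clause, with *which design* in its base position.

Yusuf will refuse to approve which design.

The filler 'which design' is interpreted as the direct object of 'approve'. Wh-movement fronts it, leaving a gap right after 'approve':
Which design will Yusuf refuse to approve ___?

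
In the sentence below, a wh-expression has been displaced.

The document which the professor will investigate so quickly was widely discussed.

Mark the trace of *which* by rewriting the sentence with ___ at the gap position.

The document which the professor will investigate ___ so quickly was widely discussed.

The filler 'which' is interpreted as the direct object of 'investigate'. The gap is right after 'investigate'.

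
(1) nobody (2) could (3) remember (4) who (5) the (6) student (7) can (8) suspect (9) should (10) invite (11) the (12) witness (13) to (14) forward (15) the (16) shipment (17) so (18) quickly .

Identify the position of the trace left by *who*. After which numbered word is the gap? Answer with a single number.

8

In situ: The student can suspect who should invite the witness to forward the shipment so quickly.
'who' is the subject of the clause embedded under 'suspect'. Fronting leaves a gap immediately after 'suspect':
Nobody could remember who the student can suspect ___ should invite the witness to forward the shipment so quickly.
'suspect' is word 8.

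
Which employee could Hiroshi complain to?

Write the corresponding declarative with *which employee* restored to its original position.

Hiroshi could complain to which employee.

'which employee' functions as the object of the preposition 'to'. Fronting leaves a gap immediately after 'to':
Which employee could Hiroshi complain to ___?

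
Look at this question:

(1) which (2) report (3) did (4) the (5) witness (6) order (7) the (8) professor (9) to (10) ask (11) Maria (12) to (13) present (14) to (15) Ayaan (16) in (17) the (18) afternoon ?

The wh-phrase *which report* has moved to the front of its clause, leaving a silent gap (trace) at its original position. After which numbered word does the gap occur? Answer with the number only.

13

Pre-movement form: The witness did order the professor to ask Maria to present which report to Ayaan in the afternoon.
'which report' functions as the direct object of 'present'. Fronting leaves a gap immediately after 'present':
Which report did the witness order the professor to ask Maria to present ___ to Ayaan in the afternoon?
'present' is word 13.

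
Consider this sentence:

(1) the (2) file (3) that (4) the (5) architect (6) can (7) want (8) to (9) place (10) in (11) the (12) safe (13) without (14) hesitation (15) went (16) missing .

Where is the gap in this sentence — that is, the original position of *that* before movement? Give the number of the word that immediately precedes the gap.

9

'that' is the direct object of 'place'. It moves to the left edge, and the trace sits right after 'place':
The file that the architect can want to place ___ in the safe without hesitation went missing.
'place' is word 9.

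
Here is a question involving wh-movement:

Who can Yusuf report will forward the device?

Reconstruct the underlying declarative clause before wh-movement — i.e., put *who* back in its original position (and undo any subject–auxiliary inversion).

'who' functions as the subject of the clause embedded under 'report'. Fronting leaves a gap immediately after 'report':
Who can Yusuf report ___ will forward the device?

Yusuf can report who will forward the device.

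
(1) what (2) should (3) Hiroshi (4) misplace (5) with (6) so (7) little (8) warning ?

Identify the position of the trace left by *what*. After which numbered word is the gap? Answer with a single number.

4

Pre-movement form: Hiroshi should misplace what with so little warning.
The filler 'what' is interpreted as the direct object of 'misplace'. It moves to the left edge, and the trace sits right after 'misplace':
What should Hiroshi misplace ___ with so little warning?
'misplace' is word 4.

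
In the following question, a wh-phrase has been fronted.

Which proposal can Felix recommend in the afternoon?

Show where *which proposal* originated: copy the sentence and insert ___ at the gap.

Which proposal can Felix recommend ___ in the afternoon?

Underlying clause: Felix can recommend which proposal in the afternoon.
The filler 'which proposal' is interpreted as the direct object of 'recommend'. The gap is right after 'recommend'.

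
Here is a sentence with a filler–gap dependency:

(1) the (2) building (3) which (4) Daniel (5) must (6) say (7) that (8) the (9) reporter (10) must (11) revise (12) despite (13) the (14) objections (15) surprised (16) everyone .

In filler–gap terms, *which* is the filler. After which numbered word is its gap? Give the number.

'which' functions as the direct object of 'revise'. Wh-movement fronts it, leaving a gap right after 'revise':
The building which Daniel must say that the reporter must revise ___ despite the objections surprised everyone.
'revise' is word 11.

11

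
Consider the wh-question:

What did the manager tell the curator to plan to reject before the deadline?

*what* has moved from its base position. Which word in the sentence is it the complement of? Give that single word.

Before movement: The manager did tell the curator to plan to reject what before the deadline.
'what' functions as the direct object of 'reject'. It moves to the left edge, and the trace sits right after 'reject':
What did the manager tell the curator to plan to reject ___ before the deadline?

reject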